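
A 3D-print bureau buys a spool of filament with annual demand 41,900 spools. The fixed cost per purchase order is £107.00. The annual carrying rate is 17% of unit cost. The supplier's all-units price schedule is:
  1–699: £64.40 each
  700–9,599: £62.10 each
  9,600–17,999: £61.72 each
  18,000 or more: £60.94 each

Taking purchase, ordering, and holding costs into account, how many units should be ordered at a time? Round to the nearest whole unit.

Holding cost per unit per year at price C is H = 0.17·C.
Evaluate total cost at each tier's feasible EOQ or, if the EOQ is below the tier, at the tier's minimum quantity.
Tier 1 (£64.40): EOQ = 905.0 exceeds tier's upper bound 699, so this tier is dominated.
EOQ at £62.10 = 921.6 (feasible in tier 2): TC = 41,900×£62.10 + (41,900/921.6)×107 + (921.6/2)×0.17×£62.10 = £2,611,719.36.
EOQ at £61.72 = 924.4 < 9600, so use break Q=9600: TC = 41,900×£61.72 + (41,900/9600.0)×107 + (9600.0/2)×0.17×£61.72 = £2,636,898.53.
EOQ at £60.94 = 930.3 < 18000, so use break Q=18000: TC = 41,900×£60.94 + (41,900/18000.0)×107 + (18000.0/2)×0.17×£60.94 = £2,646,873.27.
Lowest total cost is £2,611,719.36 at Q = 921.6.

Q* ≈ 922 spools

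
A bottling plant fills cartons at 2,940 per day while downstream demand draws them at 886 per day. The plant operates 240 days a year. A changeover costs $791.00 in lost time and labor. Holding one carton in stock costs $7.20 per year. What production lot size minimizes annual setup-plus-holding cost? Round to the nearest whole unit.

Annual demand D = 886 × 240 = 212,640.
Production build-up factor (1 − d/p) = 1 − 886/2,940 = 0.6986.
Q* = √(2DS / (H(1 − d/p))) = √(2 × 212,640 × 791 / (7.2 × 0.6986)).
= √(336,396,480 / 5.0302) ≈ 8177.733.

Q* ≈ 8,178 cartons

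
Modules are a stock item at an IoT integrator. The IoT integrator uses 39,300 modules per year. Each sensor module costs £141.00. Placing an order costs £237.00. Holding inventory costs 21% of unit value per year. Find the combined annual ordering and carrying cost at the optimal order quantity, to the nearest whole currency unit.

Holding cost H = 0.21 × £141.00 = £29.6100 per unit per year.
Q* = √(2DS/H) = √(2 × 39,300 × 237 / 29.61) ≈ 793.17.
At Q*, ordering cost (D/Q*)S equals holding cost (Q*/2)H, each = √(DSH/2).
Minimum total = √(2DSH) = √(2 × 39,300 × 237 × 29.61) ≈ 23485.762.

TC* ≈ £23,486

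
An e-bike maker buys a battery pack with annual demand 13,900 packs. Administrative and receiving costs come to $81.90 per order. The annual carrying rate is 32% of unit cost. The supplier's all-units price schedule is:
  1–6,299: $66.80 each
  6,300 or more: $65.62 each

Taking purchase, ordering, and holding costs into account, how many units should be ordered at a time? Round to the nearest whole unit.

Q* ≈ 326 packs

Holding cost per unit per year at price C is H = 0.32·C.
For each price level, check whether its EOQ is feasible; otherwise the best quantity at that price is the breakpoint.
EOQ at $66.80 = 326.4 (feasible in tier 1): TC = 13,900×$66.80 + (13,900/326.4)×81.9 + (326.4/2)×0.32×$66.80 = $935,496.34.
EOQ at $65.62 = 329.3 < 6300, so use break Q=6300: TC = 13,900×$65.62 + (13,900/6300.0)×81.9 + (6300.0/2)×0.32×$65.62 = $978,443.66.
Lowest total cost is $935,496.34 at Q = 326.4.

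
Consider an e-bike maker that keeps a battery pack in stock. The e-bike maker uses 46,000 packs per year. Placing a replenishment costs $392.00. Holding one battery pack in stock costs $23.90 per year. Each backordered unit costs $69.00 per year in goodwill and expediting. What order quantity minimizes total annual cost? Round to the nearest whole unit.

Q* ≈ 1,425 packs

With planned backorders, Q* = √(2DS/H) · √((H+B)/B).
√(2DS/H) = √(2 × 46,000 × 392 / 23.9) = 1228.395.
√((H+B)/B) = √((23.9+69)/69) = 1.1603.
Q* ≈ 1425.349.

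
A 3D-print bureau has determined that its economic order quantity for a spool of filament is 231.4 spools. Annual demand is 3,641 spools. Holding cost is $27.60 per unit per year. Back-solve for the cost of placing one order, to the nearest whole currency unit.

S ≈ $203

Squaring Q* = √(2DS/H) gives Q*² = 2DS/H.
From Q* = √(2DS/H): S = Q*²H / (2D) = 231.4² × 27.6 / (2 × 3,641) = 202.9482.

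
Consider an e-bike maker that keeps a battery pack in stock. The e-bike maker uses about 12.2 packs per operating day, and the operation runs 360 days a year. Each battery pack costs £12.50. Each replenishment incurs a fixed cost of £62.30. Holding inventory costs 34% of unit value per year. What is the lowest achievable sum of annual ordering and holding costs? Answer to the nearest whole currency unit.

TC* ≈ £1,525

Annual demand D = 12.2 × 360 = 4,392.
Holding cost H = 0.34 × £12.50 = £4.2500 per unit per year.
The optimal lot size = √(2DS/H) = √(2 × 4,392 × 62.3 / 4.25) ≈ 358.84.
At the optimum the two cost components are equal, so total cost = 2·(Q*/2)H = Q*·H.
Minimum total = √(2DSH) = √(2 × 4,392 × 62.3 × 4.25) ≈ 1525.052.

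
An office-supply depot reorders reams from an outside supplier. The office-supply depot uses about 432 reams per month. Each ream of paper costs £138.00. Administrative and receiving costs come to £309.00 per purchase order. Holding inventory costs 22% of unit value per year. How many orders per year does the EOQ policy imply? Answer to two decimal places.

Annual demand D = 432 × 12 = 5,184.
Holding cost H = 0.22 × £138.00 = £30.3600 per unit per year.
Q* = √(2DS/H) = √(2 × 5,184 × 309 / 30.36) ≈ 324.84.
Orders per year = D / Q* = 5,184 / 324.84 ≈ 15.958.

N ≈ 15.96 orders per year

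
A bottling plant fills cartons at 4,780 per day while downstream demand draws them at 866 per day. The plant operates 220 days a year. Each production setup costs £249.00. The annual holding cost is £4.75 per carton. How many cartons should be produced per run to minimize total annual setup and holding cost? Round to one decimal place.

Q* ≈ 4,939.0 cartons

Annual demand D = 866 × 220 = 190,520.
Production build-up factor (1 − d/p) = 1 − 866/4,780 = 0.8188.
Q* = √(2DS / (H(1 − d/p))) = √(2 × 190,520 × 249 / (4.75 × 0.8188)).
= √(94,878,960 / 3.8894) ≈ 4939.030.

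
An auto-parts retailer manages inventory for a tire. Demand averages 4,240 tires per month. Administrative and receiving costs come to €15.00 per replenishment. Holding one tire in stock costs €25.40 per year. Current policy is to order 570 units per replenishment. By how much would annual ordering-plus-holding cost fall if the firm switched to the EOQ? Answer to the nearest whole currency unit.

Annual demand D = 4,240 × 12 = 50,880.
EOQ = √(2DS/H) = √(2 × 50,880 × 15 / 25.4) ≈ 245.14.
Cost at Q* = (D/Q*)S + (Q*/2)H = √(2DSH) ≈ €6,226.60.
Cost at Q = 570: (50,880/570)×15 + (570/2)×25.4 = €1,338.95 + €7,239.00 = €8,577.95.
Excess = €8,577.95 − €6,226.60 = €2,351.35.

Extra cost ≈ €2,351 per year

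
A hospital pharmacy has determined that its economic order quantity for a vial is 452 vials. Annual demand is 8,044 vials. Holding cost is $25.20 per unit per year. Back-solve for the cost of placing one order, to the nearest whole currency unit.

S ≈ $320

Squaring Q* = √(2DS/H) gives Q*² = 2DS/H.
From Q* = √(2DS/H): S = Q*²H / (2D) = 452² × 25.2 / (2 × 8,044) = 320.0187.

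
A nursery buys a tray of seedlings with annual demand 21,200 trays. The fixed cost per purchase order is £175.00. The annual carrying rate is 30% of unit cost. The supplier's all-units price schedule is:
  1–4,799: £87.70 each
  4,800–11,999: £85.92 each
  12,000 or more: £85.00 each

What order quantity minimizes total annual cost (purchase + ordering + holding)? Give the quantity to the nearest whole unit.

Holding cost per unit per year at price C is H = 0.30·C.
Candidates are each tier's EOQ (if it falls in that tier) and each price-break quantity.
EOQ at £87.70 = 531.1 (feasible in tier 1): TC = 21,200×£87.70 + (21,200/531.1)×175 + (531.1/2)×0.30×£87.70 = £1,873,212.12.
EOQ at £85.92 = 536.5 < 4800, so use break Q=4800: TC = 21,200×£85.92 + (21,200/4800.0)×175 + (4800.0/2)×0.30×£85.92 = £1,884,139.32.
EOQ at £85.00 = 539.4 < 12000, so use break Q=12000: TC = 21,200×£85.00 + (21,200/12000.0)×175 + (12000.0/2)×0.30×£85.00 = £1,955,309.17.
Lowest total cost is £1,873,212.12 at Q = 531.1.

Q* ≈ 531 trays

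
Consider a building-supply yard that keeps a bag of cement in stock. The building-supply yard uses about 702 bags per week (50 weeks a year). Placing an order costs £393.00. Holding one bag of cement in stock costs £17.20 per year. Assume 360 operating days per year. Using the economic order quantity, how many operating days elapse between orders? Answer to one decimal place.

Annual demand D = 702 × 50 = 35,100.
Q* = √(2DS/H) = √(2 × 35,100 × 393 / 17.2) ≈ 1266.49.
Cycle time = Q*/D × 360 = 1266.49 / 35,100 × 360 ≈ 12.990 days.

T ≈ 13.0 days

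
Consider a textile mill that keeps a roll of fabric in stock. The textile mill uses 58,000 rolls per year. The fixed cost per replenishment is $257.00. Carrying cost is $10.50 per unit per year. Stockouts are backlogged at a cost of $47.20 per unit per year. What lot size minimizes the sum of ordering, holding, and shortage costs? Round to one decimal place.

Q* ≈ 1,863.0 rolls

With planned backorders, Q* = √(2DS/H) · √((H+B)/B).
√(2DS/H) = √(2 × 58,000 × 257 / 10.5) = 1685.004.
√((H+B)/B) = √((10.5+47.2)/47.2) = 1.1056.
Q* ≈ 1863.021.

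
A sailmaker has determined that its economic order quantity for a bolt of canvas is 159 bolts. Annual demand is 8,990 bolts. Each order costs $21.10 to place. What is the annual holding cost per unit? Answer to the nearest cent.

H ≈ $15.01

Invert the EOQ relation Q*² = 2DS/H.
From Q* = √(2DS/H): H = 2DS / Q*² = 2 × 8,990 × 21.1 / 159² = 15.0064.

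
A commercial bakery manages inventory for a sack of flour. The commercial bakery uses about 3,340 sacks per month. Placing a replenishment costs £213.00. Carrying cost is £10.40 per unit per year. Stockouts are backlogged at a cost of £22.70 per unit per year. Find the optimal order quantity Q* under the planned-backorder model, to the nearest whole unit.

Annual demand D = 3,340 × 12 = 40,080.
With planned backorders, Q* = √(2DS/H) · √((H+B)/B).
√(2DS/H) = √(2 × 40,080 × 213 / 10.4) = 1281.303.
√((H+B)/B) = √((10.4+22.7)/22.7) = 1.2075.
Q* ≈ 1547.224.

Q* ≈ 1,547 sacks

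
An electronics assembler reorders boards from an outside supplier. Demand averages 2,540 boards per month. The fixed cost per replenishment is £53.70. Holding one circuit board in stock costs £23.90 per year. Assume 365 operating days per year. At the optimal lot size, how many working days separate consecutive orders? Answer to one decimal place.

T ≈ 4.4 days

Annual demand D = 2,540 × 12 = 30,480.
Q* = √(2DS/H) = √(2 × 30,480 × 53.7 / 23.9) ≈ 370.09.
Cycle time = Q*/D × 365 = 370.09 / 30,480 × 365 ≈ 4.432 days.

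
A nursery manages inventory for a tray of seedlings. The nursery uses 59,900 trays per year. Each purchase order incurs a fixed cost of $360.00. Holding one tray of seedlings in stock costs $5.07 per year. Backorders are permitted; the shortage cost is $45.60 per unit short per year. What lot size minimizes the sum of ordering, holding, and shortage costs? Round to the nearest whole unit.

With planned backorders, Q* = √(2DS/H) · √((H+B)/B).
√(2DS/H) = √(2 × 59,900 × 360 / 5.07) = 2916.592.
√((H+B)/B) = √((5.07+45.6)/45.6) = 1.0541.
Q* ≈ 3074.459.

Q* ≈ 3,074 trays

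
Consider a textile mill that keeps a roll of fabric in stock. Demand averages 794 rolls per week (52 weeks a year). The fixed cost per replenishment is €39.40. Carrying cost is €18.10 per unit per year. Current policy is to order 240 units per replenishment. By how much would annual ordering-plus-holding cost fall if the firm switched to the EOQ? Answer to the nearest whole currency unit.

Extra cost ≈ €1,276 per year

Annual demand D = 794 × 52 = 41,288.
EOQ = √(2DS/H) = √(2 × 41,288 × 39.4 / 18.1) ≈ 423.97.
Cost at Q* = (D/Q*)S + (Q*/2)H = √(2DSH) ≈ €7,673.87.
Cost at Q = 240: (41,288/240)×39.4 + (240/2)×18.1 = €6,778.11 + €2,172.00 = €8,950.11.
Excess = €8,950.11 − €7,673.87 = €1,276.25.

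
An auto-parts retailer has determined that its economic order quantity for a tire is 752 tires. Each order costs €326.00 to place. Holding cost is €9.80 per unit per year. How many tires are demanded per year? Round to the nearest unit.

The basic EOQ model gives Q* = √(2DS/H); rearrange for the unknown.
From Q* = √(2DS/H): D = Q*²H / (2S) = 752² × 9.8 / (2 × 326) = 8499.907.

D ≈ 8,500 tires per year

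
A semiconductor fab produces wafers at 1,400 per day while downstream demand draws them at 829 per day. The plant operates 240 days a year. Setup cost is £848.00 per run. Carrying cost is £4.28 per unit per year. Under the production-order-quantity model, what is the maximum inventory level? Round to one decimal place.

Annual demand D = 829 × 240 = 198,960.
Production build-up factor (1 − d/p) = 1 − 829/1,400 = 0.4079.
Q* = √(2DS / (H(1 − d/p))) = √(2 × 198,960 × 848 / (4.28 × 0.4079)).
= √(337,436,160 / 1.7456) ≈ 13903.364.
Maximum inventory = Q*(1 − d/p) = 13903.364 × 0.4079 ≈ 5670.586.

I_max ≈ 5,670.6 wafers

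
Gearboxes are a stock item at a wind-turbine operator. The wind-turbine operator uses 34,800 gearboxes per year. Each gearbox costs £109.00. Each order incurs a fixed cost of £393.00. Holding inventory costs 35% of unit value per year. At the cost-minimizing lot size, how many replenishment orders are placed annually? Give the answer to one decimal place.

N ≈ 41.1 orders per year

Holding cost H = 0.35 × £109.00 = £38.1500 per unit per year.
The optimal lot size = √(2DS/H) = √(2 × 34,800 × 393 / 38.15) ≈ 846.75.
Orders per year = D / Q* = 34,800 / 846.75 ≈ 41.098.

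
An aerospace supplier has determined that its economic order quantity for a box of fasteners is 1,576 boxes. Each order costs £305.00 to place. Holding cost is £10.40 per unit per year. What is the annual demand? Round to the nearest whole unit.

D ≈ 42,346 boxes per year

The basic EOQ model gives Q* = √(2DS/H); rearrange for the unknown.
From Q* = √(2DS/H): D = Q*²H / (2S) = 1,576² × 10.4 / (2 × 305) = 42346.345.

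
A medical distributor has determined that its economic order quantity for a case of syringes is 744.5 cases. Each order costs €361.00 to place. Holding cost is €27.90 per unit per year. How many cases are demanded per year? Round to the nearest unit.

Invert the EOQ relation Q*² = 2DS/H.
From Q* = √(2DS/H): D = Q*²H / (2S) = 744.5² × 27.9 / (2 × 361) = 21418.863.

D ≈ 21,419 cases per year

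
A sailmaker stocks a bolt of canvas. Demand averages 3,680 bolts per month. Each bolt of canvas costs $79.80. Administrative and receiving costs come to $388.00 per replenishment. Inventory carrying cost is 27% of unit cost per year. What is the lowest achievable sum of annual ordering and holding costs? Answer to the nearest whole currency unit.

TC* ≈ $27,172

Annual demand D = 3,680 × 12 = 44,160.
Holding cost H = 0.27 × $79.80 = $21.5460 per unit per year.
The optimal lot size = √(2DS/H) = √(2 × 44,160 × 388 / 21.546) ≈ 1261.14.
At Q*, ordering cost (D/Q*)S equals holding cost (Q*/2)H, each = √(DSH/2).
Minimum total = √(2DSH) = √(2 × 44,160 × 388 × 21.546) ≈ 27172.445.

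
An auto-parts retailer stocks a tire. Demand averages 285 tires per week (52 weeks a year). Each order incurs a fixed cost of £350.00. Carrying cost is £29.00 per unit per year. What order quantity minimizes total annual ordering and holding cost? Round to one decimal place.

Annual demand D = 285 × 52 = 14,820.
EOQ = √(2DS / H) = √(2 × 14,820 × 350 / 29).
= √(10,374,000 / 29) = √357,724.1379 ≈ 598.100.

Q* ≈ 598.1 tires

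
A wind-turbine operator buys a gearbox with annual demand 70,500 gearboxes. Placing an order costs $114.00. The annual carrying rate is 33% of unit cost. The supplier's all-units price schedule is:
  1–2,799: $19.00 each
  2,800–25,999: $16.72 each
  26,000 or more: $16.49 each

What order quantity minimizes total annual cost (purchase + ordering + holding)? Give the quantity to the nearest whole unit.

Q* ≈ 2,800 gearboxes

Holding cost per unit per year at price C is H = 0.33·C.
For each price level, check whether its EOQ is feasible; otherwise the best quantity at that price is the breakpoint.
EOQ at $19.00 = 1601.1 (feasible in tier 1): TC = 70,500×$19.00 + (70,500/1601.1)×114 + (1601.1/2)×0.33×$19.00 = $1,349,539.12.
EOQ at $16.72 = 1706.8 < 2800, so use break Q=2800: TC = 70,500×$16.72 + (70,500/2800.0)×114 + (2800.0/2)×0.33×$16.72 = $1,189,355.00.
EOQ at $16.49 = 1718.7 < 26000, so use break Q=26000: TC = 70,500×$16.49 + (70,500/26000.0)×114 + (26000.0/2)×0.33×$16.49 = $1,233,596.22.
Lowest total cost is $1,189,355.00 at Q = 2800.0.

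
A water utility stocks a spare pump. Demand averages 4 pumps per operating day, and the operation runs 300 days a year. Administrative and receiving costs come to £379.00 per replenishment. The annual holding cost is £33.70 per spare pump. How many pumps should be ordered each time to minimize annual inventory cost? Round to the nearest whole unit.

Annual demand D = 4 × 300 = 1,200.
EOQ = √(2DS / H) = √(2 × 1,200 × 379 / 33.7).
= √(909,600 / 33.7) = √26,991.0979 ≈ 164.290.

Q* ≈ 164 pumps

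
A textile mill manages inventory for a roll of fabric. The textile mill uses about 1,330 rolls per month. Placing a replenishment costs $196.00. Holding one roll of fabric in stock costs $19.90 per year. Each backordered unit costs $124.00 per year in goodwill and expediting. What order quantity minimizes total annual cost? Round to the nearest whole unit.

Q* ≈ 604 rolls

Annual demand D = 1,330 × 12 = 15,960.
With planned backorders, Q* = √(2DS/H) · √((H+B)/B).
√(2DS/H) = √(2 × 15,960 × 196 / 19.9) = 560.703.
√((H+B)/B) = √((19.9+124)/124) = 1.0773.
Q* ≈ 604.022.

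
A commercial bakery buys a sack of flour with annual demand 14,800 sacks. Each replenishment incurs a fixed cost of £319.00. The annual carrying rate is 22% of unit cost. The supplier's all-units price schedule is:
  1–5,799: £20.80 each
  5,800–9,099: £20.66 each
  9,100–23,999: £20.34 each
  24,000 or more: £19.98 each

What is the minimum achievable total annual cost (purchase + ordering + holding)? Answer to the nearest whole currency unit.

TC* ≈ £314,413

Holding cost per unit per year at price C is H = 0.22·C.
For each price level, check whether its EOQ is feasible; otherwise the best quantity at that price is the breakpoint.
EOQ at £20.80 = 1436.5 (feasible in tier 1): TC = 14,800×£20.80 + (14,800/1436.5)×319 + (1436.5/2)×0.22×£20.80 = £314,413.31.
EOQ at £20.66 = 1441.3 < 5800, so use break Q=5800: TC = 14,800×£20.66 + (14,800/5800.0)×319 + (5800.0/2)×0.22×£20.66 = £319,763.08.
EOQ at £20.34 = 1452.6 < 9100, so use break Q=9100: TC = 14,800×£20.34 + (14,800/9100.0)×319 + (9100.0/2)×0.22×£20.34 = £321,911.15.
EOQ at £19.98 = 1465.7 < 24000, so use break Q=24000: TC = 14,800×£19.98 + (14,800/24000.0)×319 + (24000.0/2)×0.22×£19.98 = £348,647.92.
Lowest total cost among the candidates is at Q = 1436.5.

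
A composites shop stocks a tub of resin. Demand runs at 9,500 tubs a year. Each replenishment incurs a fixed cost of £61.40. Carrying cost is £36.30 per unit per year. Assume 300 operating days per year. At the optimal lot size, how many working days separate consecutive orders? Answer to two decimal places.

EOQ = √(2DS/H) = √(2 × 9,500 × 61.4 / 36.3) ≈ 179.27.
Cycle time = Q*/D × 300 = 179.27 / 9,500 × 300 ≈ 5.661 days.

T ≈ 5.66 days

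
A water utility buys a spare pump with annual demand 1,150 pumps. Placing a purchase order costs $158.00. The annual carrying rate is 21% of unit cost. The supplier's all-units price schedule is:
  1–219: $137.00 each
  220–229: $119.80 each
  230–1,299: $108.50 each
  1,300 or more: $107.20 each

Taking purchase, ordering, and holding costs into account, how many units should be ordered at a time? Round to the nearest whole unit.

Q* ≈ 230 pumps

Holding cost per unit per year at price C is H = 0.21·C.
Evaluate total cost at each tier's feasible EOQ or, if the EOQ is below the tier, at the tier's minimum quantity.
EOQ at $137.00 = 112.4 (feasible in tier 1): TC = 1,150×$137.00 + (1,150/112.4)×158 + (112.4/2)×0.21×$137.00 = $160,783.42.
EOQ at $119.80 = 120.2 < 220, so use break Q=220: TC = 1,150×$119.80 + (1,150/220.0)×158 + (220.0/2)×0.21×$119.80 = $141,363.29.
EOQ at $108.50 = 126.3 < 230, so use break Q=230: TC = 1,150×$108.50 + (1,150/230.0)×158 + (230.0/2)×0.21×$108.50 = $128,185.27.
EOQ at $107.20 = 127.1 < 1300, so use break Q=1300: TC = 1,150×$107.20 + (1,150/1300.0)×158 + (1300.0/2)×0.21×$107.20 = $138,052.57.
Lowest total cost is $128,185.27 at Q = 230.0.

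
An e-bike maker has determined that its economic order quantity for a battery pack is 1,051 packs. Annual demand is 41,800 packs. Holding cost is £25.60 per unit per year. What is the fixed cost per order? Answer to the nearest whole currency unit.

S ≈ £338

Squaring Q* = √(2DS/H) gives Q*² = 2DS/H.
From Q* = √(2DS/H): S = Q*²H / (2D) = 1,051² × 25.6 / (2 × 41,800) = 338.2510.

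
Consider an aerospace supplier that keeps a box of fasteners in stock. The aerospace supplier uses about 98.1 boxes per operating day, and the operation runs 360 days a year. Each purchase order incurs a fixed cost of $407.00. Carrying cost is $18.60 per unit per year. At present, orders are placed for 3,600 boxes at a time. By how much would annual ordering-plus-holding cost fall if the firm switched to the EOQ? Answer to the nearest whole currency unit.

Extra cost ≈ $14,349 per year

Annual demand D = 98.1 × 360 = 35,316.
EOQ = √(2DS/H) = √(2 × 35,316 × 407 / 18.6) ≈ 1243.20.
Cost at Q* = (D/Q*)S + (Q*/2)H = √(2DSH) ≈ $23,123.55.
Cost at Q = 3,600: (35,316/3,600)×407 + (3,600/2)×18.6 = $3,992.67 + $33,480.00 = $37,472.67.
Excess = $37,472.67 − $23,123.55 = $14,349.12.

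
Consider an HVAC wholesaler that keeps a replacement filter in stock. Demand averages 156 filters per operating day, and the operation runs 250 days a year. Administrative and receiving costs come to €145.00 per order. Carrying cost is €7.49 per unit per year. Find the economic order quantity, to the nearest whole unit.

Q* ≈ 1,229 filters

Annual demand D = 156 × 250 = 39,000.
EOQ = √(2DS / H) = √(2 × 39,000 × 145 / 7.49).
= √(11,310,000 / 7.49) = √1,510,013.3511 ≈ 1228.826.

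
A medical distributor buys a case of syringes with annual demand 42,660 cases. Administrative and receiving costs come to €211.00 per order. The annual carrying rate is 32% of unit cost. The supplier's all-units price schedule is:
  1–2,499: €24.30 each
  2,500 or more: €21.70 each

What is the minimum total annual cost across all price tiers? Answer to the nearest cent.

Holding cost per unit per year at price C is H = 0.32·C.
Candidates are each tier's EOQ (if it falls in that tier) and each price-break quantity.
EOQ at €24.30 = 1521.6 (feasible in tier 1): TC = 42,660×€24.30 + (42,660/1521.6)×211 + (1521.6/2)×0.32×€24.30 = €1,048,469.64.
EOQ at €21.70 = 1610.1 < 2500, so use break Q=2500: TC = 42,660×€21.70 + (42,660/2500.0)×211 + (2500.0/2)×0.32×€21.70 = €938,002.50.
Lowest total cost among the candidates is at Q = 2500.0.

TC* ≈ €938,002.50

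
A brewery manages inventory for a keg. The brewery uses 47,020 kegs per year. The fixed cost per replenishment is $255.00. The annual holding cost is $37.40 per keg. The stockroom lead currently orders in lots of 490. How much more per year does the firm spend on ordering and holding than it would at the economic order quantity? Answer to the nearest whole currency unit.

Extra cost ≈ $3,685 per year

EOQ = √(2DS/H) = √(2 × 47,020 × 255 / 37.4) ≈ 800.74.
Cost at Q* = (D/Q*)S + (Q*/2)H = √(2DSH) ≈ $29,947.61.
Cost at Q = 490: (47,020/490)×255 + (490/2)×37.4 = $24,469.59 + $9,163.00 = $33,632.59.
Excess = $33,632.59 − $29,947.61 = $3,684.98.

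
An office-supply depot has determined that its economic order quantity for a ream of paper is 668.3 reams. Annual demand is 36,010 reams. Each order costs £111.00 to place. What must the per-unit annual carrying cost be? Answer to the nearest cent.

Squaring Q* = √(2DS/H) gives Q*² = 2DS/H.
From Q* = √(2DS/H): H = 2DS / Q*² = 2 × 36,010 × 111 / 668.3² = 17.8992.

H ≈ £17.90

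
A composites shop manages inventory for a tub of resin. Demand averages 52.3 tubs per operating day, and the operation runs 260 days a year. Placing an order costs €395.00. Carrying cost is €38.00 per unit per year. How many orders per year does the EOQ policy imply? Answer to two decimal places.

N ≈ 25.58 orders per year

Annual demand D = 52.3 × 260 = 13,598.
The optimal lot size = √(2DS/H) = √(2 × 13,598 × 395 / 38) ≈ 531.69.
Orders per year = D / Q* = 13,598 / 531.69 ≈ 25.575.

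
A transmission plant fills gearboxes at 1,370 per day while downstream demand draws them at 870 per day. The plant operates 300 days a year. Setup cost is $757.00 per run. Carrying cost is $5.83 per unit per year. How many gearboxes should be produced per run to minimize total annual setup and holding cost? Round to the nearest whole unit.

Q* ≈ 13,628 gearboxes

Annual demand D = 870 × 300 = 261,000.
Production build-up factor (1 − d/p) = 1 − 870/1,370 = 0.3650.
Q* = √(2DS / (H(1 − d/p))) = √(2 × 261,000 × 757 / (5.83 × 0.3650)).
= √(395,154,000 / 2.1277) ≈ 13627.751.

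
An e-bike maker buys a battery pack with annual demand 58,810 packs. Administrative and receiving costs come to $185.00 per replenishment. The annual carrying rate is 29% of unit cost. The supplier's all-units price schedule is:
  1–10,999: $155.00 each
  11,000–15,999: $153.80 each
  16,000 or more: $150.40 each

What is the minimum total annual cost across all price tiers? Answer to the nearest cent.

TC* ≈ $9,146,824.57

Holding cost per unit per year at price C is H = 0.29·C.
For each price level, check whether its EOQ is feasible; otherwise the best quantity at that price is the breakpoint.
EOQ at $155.00 = 695.8 (feasible in tier 1): TC = 58,810×$155.00 + (58,810/695.8)×185 + (695.8/2)×0.29×$155.00 = $9,146,824.57.
EOQ at $153.80 = 698.5 < 11000, so use break Q=11000: TC = 58,810×$153.80 + (58,810/11000.0)×185 + (11000.0/2)×0.29×$153.80 = $9,291,278.08.
EOQ at $150.40 = 706.3 < 16000, so use break Q=16000: TC = 58,810×$150.40 + (58,810/16000.0)×185 + (16000.0/2)×0.29×$150.40 = $9,194,631.99.
Lowest total cost among the candidates is at Q = 695.8.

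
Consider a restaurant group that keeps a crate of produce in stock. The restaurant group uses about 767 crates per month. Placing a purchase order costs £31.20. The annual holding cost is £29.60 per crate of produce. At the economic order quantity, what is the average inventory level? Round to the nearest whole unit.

Average inventory ≈ 70 crates

Annual demand D = 767 × 12 = 9,204.
Q* = √(2DS/H) = √(2 × 9,204 × 31.2 / 29.6) ≈ 139.29.
Average inventory = Q*/2 ≈ 139.29 / 2 = 69.647.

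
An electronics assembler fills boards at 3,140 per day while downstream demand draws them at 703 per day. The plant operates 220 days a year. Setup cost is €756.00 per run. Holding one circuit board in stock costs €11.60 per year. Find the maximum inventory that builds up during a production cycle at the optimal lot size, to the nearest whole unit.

I_max ≈ 3,955 boards

Annual demand D = 703 × 220 = 154,660.
Production build-up factor (1 − d/p) = 1 − 703/3,140 = 0.7761.
Q* = √(2DS / (H(1 − d/p))) = √(2 × 154,660 × 756 / (11.6 × 0.7761)).
= √(233,845,920 / 9.0029) ≈ 5096.511.
Maximum inventory = Q*(1 − d/p) = 5096.511 × 0.7761 ≈ 3955.477.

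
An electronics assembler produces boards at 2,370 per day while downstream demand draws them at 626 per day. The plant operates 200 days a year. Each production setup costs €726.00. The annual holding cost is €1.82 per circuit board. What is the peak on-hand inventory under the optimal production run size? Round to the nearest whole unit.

Annual demand D = 626 × 200 = 125,200.
Production build-up factor (1 − d/p) = 1 − 626/2,370 = 0.7359.
Q* = √(2DS / (H(1 − d/p))) = √(2 × 125,200 × 726 / (1.82 × 0.7359)).
= √(181,790,400 / 1.3393) ≈ 11650.665.
Maximum inventory = Q*(1 − d/p) = 11650.665 × 0.7359 ≈ 8573.316.

I_max ≈ 8,573 boards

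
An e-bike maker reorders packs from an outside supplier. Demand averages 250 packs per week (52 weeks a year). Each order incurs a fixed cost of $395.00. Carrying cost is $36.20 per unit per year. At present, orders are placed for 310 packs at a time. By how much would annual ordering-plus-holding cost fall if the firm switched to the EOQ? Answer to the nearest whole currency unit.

Extra cost ≈ $2,894 per year

Annual demand D = 250 × 52 = 13,000.
EOQ = √(2DS/H) = √(2 × 13,000 × 395 / 36.2) ≈ 532.64.
Cost at Q* = (D/Q*)S + (Q*/2)H = √(2DSH) ≈ $19,281.44.
Cost at Q = 310: (13,000/310)×395 + (310/2)×36.2 = $16,564.52 + $5,611.00 = $22,175.52.
Excess = $22,175.52 − $19,281.44 = $2,894.07.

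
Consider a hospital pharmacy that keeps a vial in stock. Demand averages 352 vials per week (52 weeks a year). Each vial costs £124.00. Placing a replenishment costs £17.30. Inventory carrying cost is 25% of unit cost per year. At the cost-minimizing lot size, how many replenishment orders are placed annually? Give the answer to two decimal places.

N ≈ 128.06 orders per year

Annual demand D = 352 × 52 = 18,304.
Holding cost H = 0.25 × £124.00 = £31.0000 per unit per year.
Q* = √(2DS/H) = √(2 × 18,304 × 17.3 / 31) ≈ 142.93.
Orders per year = D / Q* = 18,304 / 142.93 ≈ 128.061.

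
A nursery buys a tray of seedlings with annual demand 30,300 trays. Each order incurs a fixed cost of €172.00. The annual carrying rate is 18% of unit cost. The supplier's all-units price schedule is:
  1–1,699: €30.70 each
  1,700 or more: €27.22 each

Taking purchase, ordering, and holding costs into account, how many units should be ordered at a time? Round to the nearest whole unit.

Q* ≈ 1,700 trays

Holding cost per unit per year at price C is H = 0.18·C.
Candidates are each tier's EOQ (if it falls in that tier) and each price-break quantity.
EOQ at €30.70 = 1373.4 (feasible in tier 1): TC = 30,300×€30.70 + (30,300/1373.4)×172 + (1373.4/2)×0.18×€30.70 = €937,799.37.
EOQ at €27.22 = 1458.5 < 1700, so use break Q=1700: TC = 30,300×€27.22 + (30,300/1700.0)×172 + (1700.0/2)×0.18×€27.22 = €831,996.31.
Lowest total cost is €831,996.31 at Q = 1700.0.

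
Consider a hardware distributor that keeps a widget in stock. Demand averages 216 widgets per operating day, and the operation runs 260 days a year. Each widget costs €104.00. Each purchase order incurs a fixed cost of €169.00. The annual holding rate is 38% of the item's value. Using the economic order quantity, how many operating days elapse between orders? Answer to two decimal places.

Annual demand D = 216 × 260 = 56,160.
Holding cost H = 0.38 × €104.00 = €39.5200 per unit per year.
EOQ = √(2DS/H) = √(2 × 56,160 × 169 / 39.52) ≈ 693.05.
Cycle time = Q*/D × 260 = 693.05 / 56,160 × 260 ≈ 3.209 days.

T ≈ 3.21 days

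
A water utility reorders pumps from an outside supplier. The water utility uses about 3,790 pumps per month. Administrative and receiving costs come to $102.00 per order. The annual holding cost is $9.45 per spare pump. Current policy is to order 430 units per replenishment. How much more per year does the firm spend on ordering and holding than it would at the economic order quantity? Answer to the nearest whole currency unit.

Extra cost ≈ $3,456 per year

Annual demand D = 3,790 × 12 = 45,480.
EOQ = √(2DS/H) = √(2 × 45,480 × 102 / 9.45) ≈ 990.85.
Cost at Q* = (D/Q*)S + (Q*/2)H = √(2DSH) ≈ $9,363.56.
Cost at Q = 430: (45,480/430)×102 + (430/2)×9.45 = $10,788.28 + $2,031.75 = $12,820.03.
Excess = $12,820.03 − $9,363.56 = $3,456.46.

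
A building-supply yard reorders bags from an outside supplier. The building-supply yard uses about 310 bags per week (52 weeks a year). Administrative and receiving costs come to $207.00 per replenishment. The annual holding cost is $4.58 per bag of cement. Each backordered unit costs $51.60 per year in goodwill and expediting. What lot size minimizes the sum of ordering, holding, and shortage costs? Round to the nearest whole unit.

Annual demand D = 310 × 52 = 16,120.
With planned backorders, Q* = √(2DS/H) · √((H+B)/B).
√(2DS/H) = √(2 × 16,120 × 207 / 4.58) = 1207.119.
√((H+B)/B) = √((4.58+51.6)/51.6) = 1.0434.
Q* ≈ 1259.552.

Q* ≈ 1,260 bags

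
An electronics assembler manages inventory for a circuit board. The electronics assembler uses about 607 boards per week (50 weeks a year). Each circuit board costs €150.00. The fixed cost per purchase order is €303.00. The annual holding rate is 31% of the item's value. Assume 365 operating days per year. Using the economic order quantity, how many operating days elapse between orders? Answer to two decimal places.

T ≈ 7.56 days

Annual demand D = 607 × 50 = 30,350.
Holding cost H = 0.31 × €150.00 = €46.5000 per unit per year.
Q* = √(2DS/H) = √(2 × 30,350 × 303 / 46.5) ≈ 628.91.
Cycle time = Q*/D × 365 = 628.91 / 30,350 × 365 ≈ 7.564 days.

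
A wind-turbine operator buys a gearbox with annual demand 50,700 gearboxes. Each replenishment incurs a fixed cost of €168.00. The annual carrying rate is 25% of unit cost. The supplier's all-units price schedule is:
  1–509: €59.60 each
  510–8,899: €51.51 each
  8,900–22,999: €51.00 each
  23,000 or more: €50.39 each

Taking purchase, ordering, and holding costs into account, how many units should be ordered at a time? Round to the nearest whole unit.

Q* ≈ 1,150 gearboxes

Holding cost per unit per year at price C is H = 0.25·C.
Evaluate total cost at each tier's feasible EOQ or, if the EOQ is below the tier, at the tier's minimum quantity.
Tier 1 (€59.60): EOQ = 1069.3 exceeds tier's upper bound 509, so this tier is dominated.
EOQ at €51.51 = 1150.2 (feasible in tier 2): TC = 50,700×€51.51 + (50,700/1150.2)×168 + (1150.2/2)×0.25×€51.51 = €2,626,368.17.
EOQ at €51.00 = 1155.9 < 8900, so use break Q=8900: TC = 50,700×€51.00 + (50,700/8900.0)×168 + (8900.0/2)×0.25×€51.00 = €2,643,394.53.
EOQ at €50.39 = 1162.9 < 23000, so use break Q=23000: TC = 50,700×€50.39 + (50,700/23000.0)×168 + (23000.0/2)×0.25×€50.39 = €2,700,014.58.
Lowest total cost is €2,626,368.17 at Q = 1150.2.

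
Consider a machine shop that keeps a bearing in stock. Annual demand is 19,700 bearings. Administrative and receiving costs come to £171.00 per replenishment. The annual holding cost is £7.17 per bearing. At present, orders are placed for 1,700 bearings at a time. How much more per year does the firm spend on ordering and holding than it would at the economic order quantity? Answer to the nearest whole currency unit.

EOQ = √(2DS/H) = √(2 × 19,700 × 171 / 7.17) ≈ 969.36.
Cost at Q* = (D/Q*)S + (Q*/2)H = √(2DSH) ≈ £6,950.34.
Cost at Q = 1,700: (19,700/1,700)×171 + (1,700/2)×7.17 = £1,981.59 + £6,094.50 = £8,076.09.
Excess = £8,076.09 − £6,950.34 = £1,125.75.

Extra cost ≈ £1,126 per year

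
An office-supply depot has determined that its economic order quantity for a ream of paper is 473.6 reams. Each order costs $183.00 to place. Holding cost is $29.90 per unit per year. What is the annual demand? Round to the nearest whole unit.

Invert the EOQ relation Q*² = 2DS/H.
From Q* = √(2DS/H): D = Q*²H / (2S) = 473.6² × 29.9 / (2 × 183) = 18323.713.

D ≈ 18,324 reams per year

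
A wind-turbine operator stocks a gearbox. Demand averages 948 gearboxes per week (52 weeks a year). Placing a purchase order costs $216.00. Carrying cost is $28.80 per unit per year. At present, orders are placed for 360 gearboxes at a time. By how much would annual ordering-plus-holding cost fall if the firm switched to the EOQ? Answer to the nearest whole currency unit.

Extra cost ≈ $9,996 per year

Annual demand D = 948 × 52 = 49,296.
EOQ = √(2DS/H) = √(2 × 49,296 × 216 / 28.8) ≈ 859.91.
Cost at Q* = (D/Q*)S + (Q*/2)H = √(2DSH) ≈ $24,765.32.
Cost at Q = 360: (49,296/360)×216 + (360/2)×28.8 = $29,577.60 + $5,184.00 = $34,761.60.
Excess = $34,761.60 − $24,765.32 = $9,996.28.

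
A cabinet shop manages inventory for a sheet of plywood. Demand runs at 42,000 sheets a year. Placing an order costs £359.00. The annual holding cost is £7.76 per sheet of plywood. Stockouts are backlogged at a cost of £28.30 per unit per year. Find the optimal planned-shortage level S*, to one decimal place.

S* ≈ 478.9 sheets

With planned backorders, Q* = √(2DS/H) · √((H+B)/B).
√(2DS/H) = √(2 × 42,000 × 359 / 7.76) = 1971.315.
√((H+B)/B) = √((7.76+28.3)/28.3) = 1.1288.
Q* ≈ 2225.234.
S* = Q* · H/(H+B) = 2225.234 × 7.76/36.06 ≈ 478.863.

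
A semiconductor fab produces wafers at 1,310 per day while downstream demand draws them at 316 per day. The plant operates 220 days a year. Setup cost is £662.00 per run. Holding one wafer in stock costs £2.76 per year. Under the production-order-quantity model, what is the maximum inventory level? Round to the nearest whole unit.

I_max ≈ 5,030 wafers

Annual demand D = 316 × 220 = 69,520.
Production build-up factor (1 − d/p) = 1 − 316/1,310 = 0.7588.
Q* = √(2DS / (H(1 − d/p))) = √(2 × 69,520 × 662 / (2.76 × 0.7588)).
= √(92,044,480 / 2.0942) ≈ 6629.592.
Maximum inventory = Q*(1 − d/p) = 6629.592 × 0.7588 ≈ 5030.393.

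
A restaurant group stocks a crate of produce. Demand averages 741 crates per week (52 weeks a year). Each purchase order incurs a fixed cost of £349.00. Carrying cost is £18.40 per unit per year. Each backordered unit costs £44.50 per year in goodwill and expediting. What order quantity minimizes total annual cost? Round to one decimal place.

Q* ≈ 1,437.4 crates

Annual demand D = 741 × 52 = 38,532.
With planned backorders, Q* = √(2DS/H) · √((H+B)/B).
√(2DS/H) = √(2 × 38,532 × 349 / 18.4) = 1209.009.
√((H+B)/B) = √((18.4+44.5)/44.5) = 1.1889.
Q* ≈ 1437.391.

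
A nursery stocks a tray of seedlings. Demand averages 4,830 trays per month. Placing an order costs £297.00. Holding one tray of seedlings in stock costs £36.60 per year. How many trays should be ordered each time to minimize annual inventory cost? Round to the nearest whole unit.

Q* ≈ 970 trays

Annual demand D = 4,830 × 12 = 57,960.
EOQ = √(2DS / H) = √(2 × 57,960 × 297 / 36.6).
= √(34,428,240 / 36.6) = √940,662.2951 ≈ 969.877.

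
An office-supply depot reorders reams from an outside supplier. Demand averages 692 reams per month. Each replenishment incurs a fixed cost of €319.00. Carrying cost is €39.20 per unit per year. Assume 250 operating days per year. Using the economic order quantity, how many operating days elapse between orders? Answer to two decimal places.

Annual demand D = 692 × 12 = 8,304.
The optimal lot size = √(2DS/H) = √(2 × 8,304 × 319 / 39.2) ≈ 367.63.
Cycle time = Q*/D × 250 = 367.63 / 8,304 × 250 ≈ 11.068 days.

T ≈ 11.07 days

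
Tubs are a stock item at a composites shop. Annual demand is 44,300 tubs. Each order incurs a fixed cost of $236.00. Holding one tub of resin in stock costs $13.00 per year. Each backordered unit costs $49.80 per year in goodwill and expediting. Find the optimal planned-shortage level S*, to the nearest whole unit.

S* ≈ 295 tubs

With planned backorders, Q* = √(2DS/H) · √((H+B)/B).
√(2DS/H) = √(2 × 44,300 × 236 / 13) = 1268.239.
√((H+B)/B) = √((13+49.8)/49.8) = 1.1230.
Q* ≈ 1424.185.
S* = Q* · H/(H+B) = 1424.185 × 13/62.8 ≈ 294.815.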